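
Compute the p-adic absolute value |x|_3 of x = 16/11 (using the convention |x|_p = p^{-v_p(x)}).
|16/11|_3 = 1

Step 1 — compute v_3(x) by factoring powers of 3 out of the numerator and denominator: v_3(16/11) = 0. Step 2 — apply |x|_p = p^{-v_p(x)} = 3^{0} = 1.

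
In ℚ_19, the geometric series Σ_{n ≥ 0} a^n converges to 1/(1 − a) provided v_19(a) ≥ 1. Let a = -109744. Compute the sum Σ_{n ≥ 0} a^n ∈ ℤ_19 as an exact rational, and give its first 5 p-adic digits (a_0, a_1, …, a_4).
Σ a^n = 1/(1 − a) = 1/109745;  first 5 digits = (1, 0, 0, 3, 18)

v_19(a) = 3 ≥ 1, so the series converges in ℤ_19 to 1/(1 − a) = 1/(1 − (-109744)) = 1/109745. Expand this rational in ℤ_19: compute digits iteratively via d_i = x_i mod 19, x_{i+1} = (x_i − d_i)/19. The first 5 digits are (1, 0, 0, 3, 18).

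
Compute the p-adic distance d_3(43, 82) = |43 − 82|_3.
d_3(43, 82) = 1/3

Step 1 — x − y = 43 − 82 = -39. Step 2 — v_3(-39) = 1 (factor: -39 = −(3^1 · 13); the sign does not affect v_p). Step 3 — |x − y|_3 = 3^{-1} = 1/3.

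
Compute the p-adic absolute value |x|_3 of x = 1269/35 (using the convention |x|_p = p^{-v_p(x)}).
|1269/35|_3 = 1/27

Step 1 — compute v_3(x) by factoring powers of 3 out of the numerator and denominator: v_3(1269/35) = 3. Step 2 — apply |x|_p = p^{-v_p(x)} = 3^{-3} = 1/27.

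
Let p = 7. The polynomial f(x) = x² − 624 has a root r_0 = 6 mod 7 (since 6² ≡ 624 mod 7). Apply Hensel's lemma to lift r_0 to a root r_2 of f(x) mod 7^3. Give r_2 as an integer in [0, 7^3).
r_2 = 55 (mod 343)

Hensel's recurrence: r_{i+1} = r_i − f(r_i)·(f′(r_i))^{-1} mod 7^{i+2}, with f′(x) = 2x. Iterate:
  r_0 = 6 (mod 7)
  r_1 = 6 (mod 49)
  r_2 = 55 (mod 343)
Final: r_2 = 55, and one checks f(r_2) ≡ 0 mod 7^3.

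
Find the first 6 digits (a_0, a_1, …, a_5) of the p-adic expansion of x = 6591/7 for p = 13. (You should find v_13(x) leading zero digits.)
(a_0, …, a_5) = (0, 0, 0, 6, 7, 5)

v_13(6591/7) = 3, so a_0 = ... = a_2 = 0. Factor out: x = 13^3 · u with u = 3/7 a unit in ℤ_13. Expand u iteratively via a_{v+i} = u_i mod 13, u_{i+1} = (u_i − a_{v+i})/13:
  u_0 = 3/7;  a_3 = 6;  u_1 = (u_0 − 6)/13 = -3/7
  u_1 = -3/7;  a_4 = 7;  u_2 = (u_1 − 7)/13 = -4/7
  u_2 = -4/7;  a_5 = 5;  u_3 = (u_2 − 5)/13 = -3/7
Digits: (0, 0, 0, 6, 7, 5).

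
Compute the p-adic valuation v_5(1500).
v_5(1500) = 3

v_5(n) is the largest exponent k such that 5^k divides n. Factor out: 1500 = 5^3 · 12. (Sign doesn't affect v_p.) So v_5(1500) = 3.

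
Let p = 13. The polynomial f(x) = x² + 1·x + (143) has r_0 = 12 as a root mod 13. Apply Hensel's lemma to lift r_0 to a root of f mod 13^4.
r_3 = 14000 (mod 28561)

Hensel: r_{i+1} = r_i − f(r_i)·(f′(r_i))^{-1} mod 13^{i+2}, f′(x) = 2x + 1. Iterate:
  r_0 = 12 (mod 13)
  r_1 = 142 (mod 169)
  r_2 = 818 (mod 2197)
  r_3 = 14000 (mod 28561)
Final: r = 14000 satisfies f(r) ≡ 0 mod 13^4.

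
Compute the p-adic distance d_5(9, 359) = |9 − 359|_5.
d_5(9, 359) = 1/25

Step 1 — x − y = 9 − 359 = -350. Step 2 — v_5(-350) = 2 (factor: -350 = −(5^2 · 14); the sign does not affect v_p). Step 3 — |x − y|_5 = 5^{-2} = 1/25.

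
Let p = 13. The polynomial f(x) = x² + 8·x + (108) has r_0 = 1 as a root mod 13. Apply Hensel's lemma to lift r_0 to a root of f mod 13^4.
r_3 = 11701 (mod 28561)

Hensel: r_{i+1} = r_i − f(r_i)·(f′(r_i))^{-1} mod 13^{i+2}, f′(x) = 2x + 8. Iterate:
  r_0 = 1 (mod 13)
  r_1 = 40 (mod 169)
  r_2 = 716 (mod 2197)
  r_3 = 11701 (mod 28561)
Final: r = 11701 satisfies f(r) ≡ 0 mod 13^4.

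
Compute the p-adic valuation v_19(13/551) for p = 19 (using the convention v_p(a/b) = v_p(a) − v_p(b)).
v_19(13/551) = -1

Factor powers of 19 from the numerator and denominator of the reduced fraction: 13 = 19^0 · 13 and 551 = 19^1 · 29. Apply v_p(a/b) = v_p(a) − v_p(b): v_19(13/551) = 0 − 1 = -1.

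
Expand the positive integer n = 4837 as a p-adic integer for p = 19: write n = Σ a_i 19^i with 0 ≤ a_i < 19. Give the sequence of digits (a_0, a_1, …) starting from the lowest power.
(a_0, a_1, …) = (11, 7, 13)

Repeated division by 19 gives the digits low-to-high: 4837 = 11 + 7·19^1 + 13·19^2. Digit sequence: (11, 7, 13).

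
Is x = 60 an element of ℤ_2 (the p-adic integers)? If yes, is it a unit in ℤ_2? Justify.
x ∈ ℤ_2 but not a unit; v_2(x) = 2 > 0

ℤ_2 = {x ∈ ℚ_2 : v_2(x) ≥ 0} and ℤ_2^× = {x ∈ ℤ_2 : v_2(x) = 0}. Here v_2(60) = v_2(num) − v_2(den) = 2; compare against these criteria.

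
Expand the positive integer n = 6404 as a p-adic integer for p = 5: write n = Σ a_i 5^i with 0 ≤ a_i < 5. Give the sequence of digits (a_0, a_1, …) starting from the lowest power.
(a_0, a_1, …) = (4, 0, 1, 1, 0, 2)

Repeated division by 5 gives the digits low-to-high: 6404 = 4 + 1·5^2 + 1·5^3 + 2·5^5. Digit sequence: (4, 0, 1, 1, 0, 2).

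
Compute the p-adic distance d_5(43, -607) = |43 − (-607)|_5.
d_5(43, -607) = 1/25

Step 1 — x − y = 43 − (-607) = 650. Step 2 — v_5(650) = 2 (factor: 650 = (5^2 · 26); the sign does not affect v_p). Step 3 — |x − y|_5 = 5^{-2} = 1/25.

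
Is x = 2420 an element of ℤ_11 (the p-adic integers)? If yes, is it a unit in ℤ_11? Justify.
x ∈ ℤ_11 but not a unit; v_11(x) = 2 > 0

ℤ_11 = {x ∈ ℚ_11 : v_11(x) ≥ 0} and ℤ_11^× = {x ∈ ℤ_11 : v_11(x) = 0}. Here v_11(2420) = v_11(num) − v_11(den) = 2; compare against these criteria.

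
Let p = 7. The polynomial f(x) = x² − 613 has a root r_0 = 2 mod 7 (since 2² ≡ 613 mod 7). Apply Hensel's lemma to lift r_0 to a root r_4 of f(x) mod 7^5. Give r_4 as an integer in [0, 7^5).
r_4 = 13862 (mod 16807)

Hensel's recurrence: r_{i+1} = r_i − f(r_i)·(f′(r_i))^{-1} mod 7^{i+2}, with f′(x) = 2x. Iterate:
  r_0 = 2 (mod 7)
  r_1 = 44 (mod 49)
  r_2 = 142 (mod 343)
  r_3 = 1857 (mod 2401)
  r_4 = 13862 (mod 16807)
Final: r_4 = 13862, and one checks f(r_4) ≡ 0 mod 7^5.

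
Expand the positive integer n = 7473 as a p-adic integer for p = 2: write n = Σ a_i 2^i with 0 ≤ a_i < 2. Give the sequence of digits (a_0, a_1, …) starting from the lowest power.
(a_0, a_1, …) = (1, 0, 0, 0, 1, 1, 0, 0, 1, 0, 1, 1, 1)

Repeated division by 2 gives the digits low-to-high: 7473 = 1 + 1·2^4 + 1·2^5 + 1·2^8 + 1·2^10 + 1·2^11 + 1·2^12. Digit sequence: (1, 0, 0, 0, 1, 1, 0, 0, 1, 0, 1, 1, 1).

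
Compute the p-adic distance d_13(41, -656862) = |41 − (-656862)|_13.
d_13(41, -656862) = 1/28561

Step 1 — x − y = 41 − (-656862) = 656903. Step 2 — v_13(656903) = 4 (factor: 656903 = (13^4 · 23); the sign does not affect v_p). Step 3 — |x − y|_13 = 13^{-4} = 1/28561.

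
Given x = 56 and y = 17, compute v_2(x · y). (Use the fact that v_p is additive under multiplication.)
v_2(952) = 3

v_p(x) = 3 (factor: 56 = 2^3 · 7); v_p(y) = 0 (factor: 17 = 2^0 · 17). Additivity: v_p(xy) = v_p(x) + v_p(y) = 3 + 0 = 3. (Direct check: xy = 952 = 2^3 · (119).)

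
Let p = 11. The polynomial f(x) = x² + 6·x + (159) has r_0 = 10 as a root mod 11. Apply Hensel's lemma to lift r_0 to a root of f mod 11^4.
r_3 = 1836 (mod 14641)

Hensel: r_{i+1} = r_i − f(r_i)·(f′(r_i))^{-1} mod 11^{i+2}, f′(x) = 2x + 6. Iterate:
  r_0 = 10 (mod 11)
  r_1 = 21 (mod 121)
  r_2 = 505 (mod 1331)
  r_3 = 1836 (mod 14641)
Final: r = 1836 satisfies f(r) ≡ 0 mod 11^4.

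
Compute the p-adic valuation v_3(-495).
v_3(-495) = 2

v_3(n) is the largest exponent k such that 3^k divides n. Factor out: -495 = -3^2 · 55. (Sign doesn't affect v_p.) So v_3(-495) = 2.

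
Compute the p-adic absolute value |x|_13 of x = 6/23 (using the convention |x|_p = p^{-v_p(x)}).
|6/23|_13 = 1

Step 1 — compute v_13(x) by factoring powers of 13 out of the numerator and denominator: v_13(6/23) = 0. Step 2 — apply |x|_p = p^{-v_p(x)} = 13^{0} = 1.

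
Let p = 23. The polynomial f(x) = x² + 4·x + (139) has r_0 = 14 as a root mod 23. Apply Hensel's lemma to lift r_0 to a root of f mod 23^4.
r_3 = 154321 (mod 279841)

Hensel: r_{i+1} = r_i − f(r_i)·(f′(r_i))^{-1} mod 23^{i+2}, f′(x) = 2x + 4. Iterate:
  r_0 = 14 (mod 23)
  r_1 = 382 (mod 529)
  r_2 = 8317 (mod 12167)
  r_3 = 154321 (mod 279841)
Final: r = 154321 satisfies f(r) ≡ 0 mod 23^4.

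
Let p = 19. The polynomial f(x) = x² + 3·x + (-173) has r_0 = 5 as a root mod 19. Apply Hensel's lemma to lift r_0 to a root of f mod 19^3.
r_2 = 1487 (mod 6859)

Hensel: r_{i+1} = r_i − f(r_i)·(f′(r_i))^{-1} mod 19^{i+2}, f′(x) = 2x + 3. Iterate:
  r_0 = 5 (mod 19)
  r_1 = 43 (mod 361)
  r_2 = 1487 (mod 6859)
Final: r = 1487 satisfies f(r) ≡ 0 mod 19^3.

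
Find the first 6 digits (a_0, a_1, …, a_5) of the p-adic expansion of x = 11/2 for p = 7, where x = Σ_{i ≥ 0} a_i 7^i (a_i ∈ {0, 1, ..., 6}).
(a_0, …, a_5) = (2, 4, 3, 3, 3, 3)

v_7(11/2) = 0 (numerator and denominator both coprime to 7), so x ∈ ℤ_7^×. Compute digits iteratively via a_i = x_i mod 7, x_{i+1} = (x_i − a_i)/7, with x_0 = x:
  x_0 = 11/2;  a_0 = 2;  x_1 = (x_0 − 2)/7 = 1/2
  x_1 = 1/2;  a_1 = 4;  x_2 = (x_1 − 4)/7 = -1/2
  x_2 = -1/2;  a_2 = 3;  x_3 = (x_2 − 3)/7 = -1/2
  x_3 = -1/2;  a_3 = 3;  x_4 = (x_3 − 3)/7 = -1/2
  x_4 = -1/2;  a_4 = 3;  x_5 = (x_4 − 3)/7 = -1/2
  x_5 = -1/2;  a_5 = 3;  x_6 = (x_5 − 3)/7 = -1/2
Digits: (2, 4, 3, 3, 3, 3).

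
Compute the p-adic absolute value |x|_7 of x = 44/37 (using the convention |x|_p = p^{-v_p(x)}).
|44/37|_7 = 1

Step 1 — compute v_7(x) by factoring powers of 7 out of the numerator and denominator: v_7(44/37) = 0. Step 2 — apply |x|_p = p^{-v_p(x)} = 7^{0} = 1.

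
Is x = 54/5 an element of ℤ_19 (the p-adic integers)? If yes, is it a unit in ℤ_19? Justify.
x ∈ ℤ_19^× (unit); v_19(x) = 0

ℤ_19 = {x ∈ ℚ_19 : v_19(x) ≥ 0} and ℤ_19^× = {x ∈ ℤ_19 : v_19(x) = 0}. Here v_19(54/5) = v_19(num) − v_19(den) = 0; compare against these criteria.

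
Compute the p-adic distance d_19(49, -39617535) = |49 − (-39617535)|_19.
d_19(49, -39617535) = 1/2476099

Step 1 — x − y = 49 − (-39617535) = 39617584. Step 2 — v_19(39617584) = 5 (factor: 39617584 = (19^5 · 16); the sign does not affect v_p). Step 3 — |x − y|_19 = 19^{-5} = 1/2476099.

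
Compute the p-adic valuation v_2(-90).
v_2(-90) = 1

v_2(n) is the largest exponent k such that 2^k divides n. Factor out: -90 = -2^1 · 45. (Sign doesn't affect v_p.) So v_2(-90) = 1.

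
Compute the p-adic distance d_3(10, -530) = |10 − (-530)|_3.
d_3(10, -530) = 1/27

Step 1 — x − y = 10 − (-530) = 540. Step 2 — v_3(540) = 3 (factor: 540 = (3^3 · 20); the sign does not affect v_p). Step 3 — |x − y|_3 = 3^{-3} = 1/27.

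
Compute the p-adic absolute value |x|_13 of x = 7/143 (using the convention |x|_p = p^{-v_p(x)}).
|7/143|_13 = 13

Step 1 — compute v_13(x) by factoring powers of 13 out of the numerator and denominator: v_13(7/143) = -1. Step 2 — apply |x|_p = p^{-v_p(x)} = 13^{1} = 13.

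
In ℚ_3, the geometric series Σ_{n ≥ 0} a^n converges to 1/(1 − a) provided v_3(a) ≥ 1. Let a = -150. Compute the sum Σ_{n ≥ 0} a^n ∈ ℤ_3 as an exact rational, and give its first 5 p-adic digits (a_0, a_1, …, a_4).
Σ a^n = 1/(1 − a) = 1/151;  first 5 digits = (1, 1, 2, 0, 1)

v_3(a) = 1 ≥ 1, so the series converges in ℤ_3 to 1/(1 − a) = 1/(1 − (-150)) = 1/151. Expand this rational in ℤ_3: compute digits iteratively via d_i = x_i mod 3, x_{i+1} = (x_i − d_i)/3. The first 5 digits are (1, 1, 2, 0, 1).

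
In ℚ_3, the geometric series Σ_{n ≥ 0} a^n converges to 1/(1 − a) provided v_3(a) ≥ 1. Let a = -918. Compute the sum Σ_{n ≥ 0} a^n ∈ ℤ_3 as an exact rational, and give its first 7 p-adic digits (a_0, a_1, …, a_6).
Σ a^n = 1/(1 − a) = 1/919;  first 7 digits = (1, 0, 0, 2, 0, 2, 2)

v_3(a) = 3 ≥ 1, so the series converges in ℤ_3 to 1/(1 − a) = 1/(1 − (-918)) = 1/919. Expand this rational in ℤ_3: compute digits iteratively via d_i = x_i mod 3, x_{i+1} = (x_i − d_i)/3. The first 7 digits are (1, 0, 0, 2, 0, 2, 2).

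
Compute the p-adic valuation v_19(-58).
v_19(-58) = 0

v_19(n) is the largest exponent k such that 19^k divides n. Factor out: -58 = -19^0 · 58. (Sign doesn't affect v_p.) So v_19(-58) = 0.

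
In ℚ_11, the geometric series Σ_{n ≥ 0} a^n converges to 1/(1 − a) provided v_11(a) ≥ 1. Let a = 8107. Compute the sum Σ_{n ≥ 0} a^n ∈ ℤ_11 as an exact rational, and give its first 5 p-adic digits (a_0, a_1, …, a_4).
Σ a^n = 1/(1 − a) = -1/8106;  first 5 digits = (1, 0, 1, 6, 1)

v_11(a) = 2 ≥ 1, so the series converges in ℤ_11 to 1/(1 − a) = 1/(1 − 8107) = -1/8106. Expand this rational in ℤ_11: compute digits iteratively via d_i = x_i mod 11, x_{i+1} = (x_i − d_i)/11. The first 5 digits are (1, 0, 1, 6, 1).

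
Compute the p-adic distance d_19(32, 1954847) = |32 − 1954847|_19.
d_19(32, 1954847) = 1/130321

Step 1 — x − y = 32 − 1954847 = -1954815. Step 2 — v_19(-1954815) = 4 (factor: -1954815 = −(19^4 · 15); the sign does not affect v_p). Step 3 — |x − y|_19 = 19^{-4} = 1/130321.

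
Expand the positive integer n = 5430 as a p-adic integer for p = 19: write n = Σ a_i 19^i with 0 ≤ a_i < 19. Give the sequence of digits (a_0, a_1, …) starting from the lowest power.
(a_0, a_1, …) = (15, 0, 15)

Repeated division by 19 gives the digits low-to-high: 5430 = 15 + 15·19^2. Digit sequence: (15, 0, 15).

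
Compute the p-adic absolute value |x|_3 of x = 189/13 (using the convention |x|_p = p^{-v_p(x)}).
|189/13|_3 = 1/27

Step 1 — compute v_3(x) by factoring powers of 3 out of the numerator and denominator: v_3(189/13) = 3. Step 2 — apply |x|_p = p^{-v_p(x)} = 3^{-3} = 1/27.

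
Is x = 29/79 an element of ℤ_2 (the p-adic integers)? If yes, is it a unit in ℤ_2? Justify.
x ∈ ℤ_2^× (unit); v_2(x) = 0

ℤ_2 = {x ∈ ℚ_2 : v_2(x) ≥ 0} and ℤ_2^× = {x ∈ ℤ_2 : v_2(x) = 0}. Here v_2(29/79) = v_2(num) − v_2(den) = 0; compare against these criteria.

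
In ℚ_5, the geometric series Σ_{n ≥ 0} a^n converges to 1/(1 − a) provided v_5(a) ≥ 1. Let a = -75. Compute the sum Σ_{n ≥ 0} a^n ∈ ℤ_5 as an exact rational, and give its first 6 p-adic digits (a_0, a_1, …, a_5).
Σ a^n = 1/(1 − a) = 1/76;  first 6 digits = (1, 0, 2, 4, 3, 1)

v_5(a) = 2 ≥ 1, so the series converges in ℤ_5 to 1/(1 − a) = 1/(1 − (-75)) = 1/76. Expand this rational in ℤ_5: compute digits iteratively via d_i = x_i mod 5, x_{i+1} = (x_i − d_i)/5. The first 6 digits are (1, 0, 2, 4, 3, 1).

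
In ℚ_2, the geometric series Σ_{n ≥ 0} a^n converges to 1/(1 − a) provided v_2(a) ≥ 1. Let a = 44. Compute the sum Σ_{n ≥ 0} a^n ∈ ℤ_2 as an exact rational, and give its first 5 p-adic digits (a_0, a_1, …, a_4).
Σ a^n = 1/(1 − a) = -1/43;  first 5 digits = (1, 0, 1, 1, 1)

v_2(a) = 2 ≥ 1, so the series converges in ℤ_2 to 1/(1 − a) = 1/(1 − 44) = -1/43. Expand this rational in ℤ_2: compute digits iteratively via d_i = x_i mod 2, x_{i+1} = (x_i − d_i)/2. The first 5 digits are (1, 0, 1, 1, 1).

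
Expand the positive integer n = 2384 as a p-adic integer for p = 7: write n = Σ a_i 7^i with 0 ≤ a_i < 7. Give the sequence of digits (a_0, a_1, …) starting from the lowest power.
(a_0, a_1, …) = (4, 4, 6, 6)

Repeated division by 7 gives the digits low-to-high: 2384 = 4 + 4·7^1 + 6·7^2 + 6·7^3. Digit sequence: (4, 4, 6, 6).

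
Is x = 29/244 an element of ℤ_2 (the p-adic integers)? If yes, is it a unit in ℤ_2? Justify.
x ∉ ℤ_2 (v_2(x) = -2 < 0)

ℤ_2 = {x ∈ ℚ_2 : v_2(x) ≥ 0} and ℤ_2^× = {x ∈ ℤ_2 : v_2(x) = 0}. Here v_2(29/244) = v_2(num) − v_2(den) = -2; compare against these criteria.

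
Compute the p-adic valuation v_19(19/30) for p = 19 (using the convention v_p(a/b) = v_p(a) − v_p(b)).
v_19(19/30) = 1

Factor powers of 19 from the numerator and denominator of the reduced fraction: 19 = 19^1 · 1 and 30 = 19^0 · 30. Apply v_p(a/b) = v_p(a) − v_p(b): v_19(19/30) = 1 − 0 = 1.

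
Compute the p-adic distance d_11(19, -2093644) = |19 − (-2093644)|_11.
d_11(19, -2093644) = 1/161051

Step 1 — x − y = 19 − (-2093644) = 2093663. Step 2 — v_11(2093663) = 5 (factor: 2093663 = (11^5 · 13); the sign does not affect v_p). Step 3 — |x − y|_11 = 11^{-5} = 1/161051.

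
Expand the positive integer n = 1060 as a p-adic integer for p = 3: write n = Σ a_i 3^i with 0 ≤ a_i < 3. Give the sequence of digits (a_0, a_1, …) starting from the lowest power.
(a_0, a_1, …) = (1, 2, 0, 0, 1, 1, 1)

Repeated division by 3 gives the digits low-to-high: 1060 = 1 + 2·3^1 + 1·3^4 + 1·3^5 + 1·3^6. Digit sequence: (1, 2, 0, 0, 1, 1, 1).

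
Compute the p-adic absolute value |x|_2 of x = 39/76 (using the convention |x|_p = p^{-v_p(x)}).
|39/76|_2 = 4

Step 1 — compute v_2(x) by factoring powers of 2 out of the numerator and denominator: v_2(39/76) = -2. Step 2 — apply |x|_p = p^{-v_p(x)} = 2^{2} = 4.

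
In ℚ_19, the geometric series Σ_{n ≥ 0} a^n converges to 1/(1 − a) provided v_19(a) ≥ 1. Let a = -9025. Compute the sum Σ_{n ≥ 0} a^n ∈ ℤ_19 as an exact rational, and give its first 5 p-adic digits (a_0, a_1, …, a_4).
Σ a^n = 1/(1 − a) = 1/9026;  first 5 digits = (1, 0, 13, 17, 16)

v_19(a) = 2 ≥ 1, so the series converges in ℤ_19 to 1/(1 − a) = 1/(1 − (-9025)) = 1/9026. Expand this rational in ℤ_19: compute digits iteratively via d_i = x_i mod 19, x_{i+1} = (x_i − d_i)/19. The first 5 digits are (1, 0, 13, 17, 16).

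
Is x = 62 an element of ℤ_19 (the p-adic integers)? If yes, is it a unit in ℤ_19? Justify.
x ∈ ℤ_19^× (unit); v_19(x) = 0

ℤ_19 = {x ∈ ℚ_19 : v_19(x) ≥ 0} and ℤ_19^× = {x ∈ ℤ_19 : v_19(x) = 0}. Here v_19(62) = v_19(num) − v_19(den) = 0; compare against these criteria.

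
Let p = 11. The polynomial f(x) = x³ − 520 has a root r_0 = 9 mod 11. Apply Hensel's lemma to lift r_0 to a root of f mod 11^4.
r_3 = 2341 (mod 14641)

Hensel: r_{i+1} = r_i − f(r_i)/f′(r_i) mod 11^{i+2}, where f′(x) = 3x². Iterate:
  r_0 = 9 (mod 11)
  r_1 = 42 (mod 121)
  r_2 = 1010 (mod 1331)
  r_3 = 2341 (mod 14641)
Final: r = 2341 with f(r) ≡ 0 mod 11^4.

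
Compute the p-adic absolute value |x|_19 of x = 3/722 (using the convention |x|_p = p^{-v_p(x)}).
|3/722|_19 = 361

Step 1 — compute v_19(x) by factoring powers of 19 out of the numerator and denominator: v_19(3/722) = -2. Step 2 — apply |x|_p = p^{-v_p(x)} = 19^{2} = 361.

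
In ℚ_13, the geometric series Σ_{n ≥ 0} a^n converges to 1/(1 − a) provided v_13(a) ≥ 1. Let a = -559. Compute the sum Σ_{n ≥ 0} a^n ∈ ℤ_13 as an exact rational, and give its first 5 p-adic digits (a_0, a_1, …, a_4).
Σ a^n = 1/(1 − a) = 1/560;  first 5 digits = (1, 9, 12, 12, 0)

v_13(a) = 1 ≥ 1, so the series converges in ℤ_13 to 1/(1 − a) = 1/(1 − (-559)) = 1/560. Expand this rational in ℤ_13: compute digits iteratively via d_i = x_i mod 13, x_{i+1} = (x_i − d_i)/13. The first 5 digits are (1, 9, 12, 12, 0).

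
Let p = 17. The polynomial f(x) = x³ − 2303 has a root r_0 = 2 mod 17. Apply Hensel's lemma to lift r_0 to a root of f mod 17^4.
r_3 = 53297 (mod 83521)

Hensel: r_{i+1} = r_i − f(r_i)/f′(r_i) mod 17^{i+2}, where f′(x) = 3x². Iterate:
  r_0 = 2 (mod 17)
  r_1 = 121 (mod 289)
  r_2 = 4167 (mod 4913)
  r_3 = 53297 (mod 83521)
Final: r = 53297 with f(r) ≡ 0 mod 17^4.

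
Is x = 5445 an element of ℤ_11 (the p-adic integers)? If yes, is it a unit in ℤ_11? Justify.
x ∈ ℤ_11 but not a unit; v_11(x) = 2 > 0

ℤ_11 = {x ∈ ℚ_11 : v_11(x) ≥ 0} and ℤ_11^× = {x ∈ ℤ_11 : v_11(x) = 0}. Here v_11(5445) = v_11(num) − v_11(den) = 2; compare against these criteria.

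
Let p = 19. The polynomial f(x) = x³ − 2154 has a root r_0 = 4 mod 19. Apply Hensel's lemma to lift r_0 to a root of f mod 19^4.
r_3 = 115733 (mod 130321)

Hensel: r_{i+1} = r_i − f(r_i)/f′(r_i) mod 19^{i+2}, where f′(x) = 3x². Iterate:
  r_0 = 4 (mod 19)
  r_1 = 213 (mod 361)
  r_2 = 5989 (mod 6859)
  r_3 = 115733 (mod 130321)
Final: r = 115733 with f(r) ≡ 0 mod 19^4.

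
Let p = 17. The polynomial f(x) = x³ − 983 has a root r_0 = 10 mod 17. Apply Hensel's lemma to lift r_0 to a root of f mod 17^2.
r_1 = 61 (mod 289)

Hensel: r_{i+1} = r_i − f(r_i)/f′(r_i) mod 17^{i+2}, where f′(x) = 3x². Iterate:
  r_0 = 10 (mod 17)
  r_1 = 61 (mod 289)
Final: r = 61 with f(r) ≡ 0 mod 17^2.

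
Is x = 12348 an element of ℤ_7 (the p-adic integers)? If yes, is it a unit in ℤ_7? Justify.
x ∈ ℤ_7 but not a unit; v_7(x) = 3 > 0

ℤ_7 = {x ∈ ℚ_7 : v_7(x) ≥ 0} and ℤ_7^× = {x ∈ ℤ_7 : v_7(x) = 0}. Here v_7(12348) = v_7(num) − v_7(den) = 3; compare against these criteria.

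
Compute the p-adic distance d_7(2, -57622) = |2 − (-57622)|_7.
d_7(2, -57622) = 1/2401

Step 1 — x − y = 2 − (-57622) = 57624. Step 2 — v_7(57624) = 4 (factor: 57624 = (7^4 · 24); the sign does not affect v_p). Step 3 — |x − y|_7 = 7^{-4} = 1/2401.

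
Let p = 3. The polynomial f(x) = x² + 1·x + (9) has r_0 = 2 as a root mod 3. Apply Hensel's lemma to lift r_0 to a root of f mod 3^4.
r_3 = 8 (mod 81)

Hensel: r_{i+1} = r_i − f(r_i)·(f′(r_i))^{-1} mod 3^{i+2}, f′(x) = 2x + 1. Iterate:
  r_0 = 2 (mod 3)
  r_1 = 8 (mod 9)
  r_2 = 8 (mod 27)
  r_3 = 8 (mod 81)
Final: r = 8 satisfies f(r) ≡ 0 mod 3^4.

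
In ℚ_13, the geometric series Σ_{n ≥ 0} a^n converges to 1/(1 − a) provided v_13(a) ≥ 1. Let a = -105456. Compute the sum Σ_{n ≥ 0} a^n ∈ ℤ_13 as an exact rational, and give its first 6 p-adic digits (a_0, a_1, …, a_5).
Σ a^n = 1/(1 − a) = 1/105457;  first 6 digits = (1, 0, 0, 4, 9, 12)

v_13(a) = 3 ≥ 1, so the series converges in ℤ_13 to 1/(1 − a) = 1/(1 − (-105456)) = 1/105457. Expand this rational in ℤ_13: compute digits iteratively via d_i = x_i mod 13, x_{i+1} = (x_i − d_i)/13. The first 6 digits are (1, 0, 0, 4, 9, 12).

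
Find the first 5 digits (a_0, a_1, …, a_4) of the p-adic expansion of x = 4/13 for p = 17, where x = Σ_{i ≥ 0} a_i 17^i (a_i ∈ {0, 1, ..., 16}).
(a_0, …, a_4) = (16, 3, 5, 1, 13)

v_17(4/13) = 0 (numerator and denominator both coprime to 17), so x ∈ ℤ_17^×. Compute digits iteratively via a_i = x_i mod 17, x_{i+1} = (x_i − a_i)/17, with x_0 = x:
  x_0 = 4/13;  a_0 = 16;  x_1 = (x_0 − 16)/17 = -12/13
  x_1 = -12/13;  a_1 = 3;  x_2 = (x_1 − 3)/17 = -3/13
  x_2 = -3/13;  a_2 = 5;  x_3 = (x_2 − 5)/17 = -4/13
  x_3 = -4/13;  a_3 = 1;  x_4 = (x_3 − 1)/17 = -1/13
  x_4 = -1/13;  a_4 = 13;  x_5 = (x_4 − 13)/17 = -10/13
Digits: (16, 3, 5, 1, 13).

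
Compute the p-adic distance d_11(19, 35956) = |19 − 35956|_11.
d_11(19, 35956) = 1/1331

Step 1 — x − y = 19 − 35956 = -35937. Step 2 — v_11(-35937) = 3 (factor: -35937 = −(11^3 · 27); the sign does not affect v_p). Step 3 — |x − y|_11 = 11^{-3} = 1/1331.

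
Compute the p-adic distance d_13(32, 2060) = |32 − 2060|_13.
d_13(32, 2060) = 1/169

Step 1 — x − y = 32 − 2060 = -2028. Step 2 — v_13(-2028) = 2 (factor: -2028 = −(13^2 · 12); the sign does not affect v_p). Step 3 — |x − y|_13 = 13^{-2} = 1/169.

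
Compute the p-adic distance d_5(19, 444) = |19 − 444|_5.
d_5(19, 444) = 1/25

Step 1 — x − y = 19 − 444 = -425. Step 2 — v_5(-425) = 2 (factor: -425 = −(5^2 · 17); the sign does not affect v_p). Step 3 — |x − y|_5 = 5^{-2} = 1/25.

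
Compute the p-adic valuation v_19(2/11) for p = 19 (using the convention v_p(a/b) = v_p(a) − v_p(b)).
v_19(2/11) = 0

Factor powers of 19 from the numerator and denominator of the reduced fraction: 2 = 19^0 · 2 and 11 = 19^0 · 11. Apply v_p(a/b) = v_p(a) − v_p(b): v_19(2/11) = 0 − 0 = 0.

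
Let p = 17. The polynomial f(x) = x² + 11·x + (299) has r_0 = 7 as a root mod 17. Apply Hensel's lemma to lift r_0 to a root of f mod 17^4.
r_3 = 74263 (mod 83521)

Hensel: r_{i+1} = r_i − f(r_i)·(f′(r_i))^{-1} mod 17^{i+2}, f′(x) = 2x + 11. Iterate:
  r_0 = 7 (mod 17)
  r_1 = 279 (mod 289)
  r_2 = 568 (mod 4913)
  r_3 = 74263 (mod 83521)
Final: r = 74263 satisfies f(r) ≡ 0 mod 17^4.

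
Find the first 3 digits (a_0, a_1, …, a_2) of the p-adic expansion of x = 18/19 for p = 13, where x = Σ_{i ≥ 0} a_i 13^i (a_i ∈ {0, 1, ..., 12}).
(a_0, …, a_2) = (3, 6, 5)

v_13(18/19) = 0 (numerator and denominator both coprime to 13), so x ∈ ℤ_13^×. Compute digits iteratively via a_i = x_i mod 13, x_{i+1} = (x_i − a_i)/13, with x_0 = x:
  x_0 = 18/19;  a_0 = 3;  x_1 = (x_0 − 3)/13 = -3/19
  x_1 = -3/19;  a_1 = 6;  x_2 = (x_1 − 6)/13 = -9/19
  x_2 = -9/19;  a_2 = 5;  x_3 = (x_2 − 5)/13 = -8/19
Digits: (3, 6, 5).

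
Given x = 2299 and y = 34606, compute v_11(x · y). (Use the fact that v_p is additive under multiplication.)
v_11(79559194) = 5

v_p(x) = 2 (factor: 2299 = 11^2 · 19); v_p(y) = 3 (factor: 34606 = 11^3 · 26). Additivity: v_p(xy) = v_p(x) + v_p(y) = 2 + 3 = 5. (Direct check: xy = 79559194 = 11^5 · (494).)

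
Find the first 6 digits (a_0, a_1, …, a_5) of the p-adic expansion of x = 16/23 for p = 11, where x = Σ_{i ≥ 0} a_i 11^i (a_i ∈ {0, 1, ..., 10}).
(a_0, …, a_5) = (5, 2, 6, 9, 2, 5)

v_11(16/23) = 0 (numerator and denominator both coprime to 11), so x ∈ ℤ_11^×. Compute digits iteratively via a_i = x_i mod 11, x_{i+1} = (x_i − a_i)/11, with x_0 = x:
  x_0 = 16/23;  a_0 = 5;  x_1 = (x_0 − 5)/11 = -9/23
  x_1 = -9/23;  a_1 = 2;  x_2 = (x_1 − 2)/11 = -5/23
  x_2 = -5/23;  a_2 = 6;  x_3 = (x_2 − 6)/11 = -13/23
  x_3 = -13/23;  a_3 = 9;  x_4 = (x_3 − 9)/11 = -20/23
  x_4 = -20/23;  a_4 = 2;  x_5 = (x_4 − 2)/11 = -6/23
  x_5 = -6/23;  a_5 = 5;  x_6 = (x_5 − 5)/11 = -11/23
Digits: (5, 2, 6, 9, 2, 5).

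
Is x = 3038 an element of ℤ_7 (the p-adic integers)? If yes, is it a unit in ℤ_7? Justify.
x ∈ ℤ_7 but not a unit; v_7(x) = 2 > 0

ℤ_7 = {x ∈ ℚ_7 : v_7(x) ≥ 0} and ℤ_7^× = {x ∈ ℤ_7 : v_7(x) = 0}. Here v_7(3038) = v_7(num) − v_7(den) = 2; compare against these criteria.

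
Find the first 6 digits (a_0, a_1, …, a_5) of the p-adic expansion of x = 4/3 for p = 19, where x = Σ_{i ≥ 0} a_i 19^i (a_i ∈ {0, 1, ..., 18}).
(a_0, …, a_5) = (14, 12, 12, 12, 12, 12)

v_19(4/3) = 0 (numerator and denominator both coprime to 19), so x ∈ ℤ_19^×. Compute digits iteratively via a_i = x_i mod 19, x_{i+1} = (x_i − a_i)/19, with x_0 = x:
  x_0 = 4/3;  a_0 = 14;  x_1 = (x_0 − 14)/19 = -2/3
  x_1 = -2/3;  a_1 = 12;  x_2 = (x_1 − 12)/19 = -2/3
  x_2 = -2/3;  a_2 = 12;  x_3 = (x_2 − 12)/19 = -2/3
  x_3 = -2/3;  a_3 = 12;  x_4 = (x_3 − 12)/19 = -2/3
  x_4 = -2/3;  a_4 = 12;  x_5 = (x_4 − 12)/19 = -2/3
  x_5 = -2/3;  a_5 = 12;  x_6 = (x_5 − 12)/19 = -2/3
Digits: (14, 12, 12, 12, 12, 12).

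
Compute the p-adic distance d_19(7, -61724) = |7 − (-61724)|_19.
d_19(7, -61724) = 1/6859

Step 1 — x − y = 7 − (-61724) = 61731. Step 2 — v_19(61731) = 3 (factor: 61731 = (19^3 · 9); the sign does not affect v_p). Step 3 — |x − y|_19 = 19^{-3} = 1/6859.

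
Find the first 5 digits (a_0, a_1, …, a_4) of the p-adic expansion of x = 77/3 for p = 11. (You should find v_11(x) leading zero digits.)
(a_0, …, a_4) = (0, 6, 7, 3, 7)

v_11(77/3) = 1, so a_0 = ... = a_0 = 0. Factor out: x = 11^1 · u with u = 7/3 a unit in ℤ_11. Expand u iteratively via a_{v+i} = u_i mod 11, u_{i+1} = (u_i − a_{v+i})/11:
  u_0 = 7/3;  a_1 = 6;  u_1 = (u_0 − 6)/11 = -1/3
  u_1 = -1/3;  a_2 = 7;  u_2 = (u_1 − 7)/11 = -2/3
  u_2 = -2/3;  a_3 = 3;  u_3 = (u_2 − 3)/11 = -1/3
  u_3 = -1/3;  a_4 = 7;  u_4 = (u_3 − 7)/11 = -2/3
Digits: (0, 6, 7, 3, 7).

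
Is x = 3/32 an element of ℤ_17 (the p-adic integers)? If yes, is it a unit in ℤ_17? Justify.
x ∈ ℤ_17^× (unit); v_17(x) = 0

ℤ_17 = {x ∈ ℚ_17 : v_17(x) ≥ 0} and ℤ_17^× = {x ∈ ℤ_17 : v_17(x) = 0}. Here v_17(3/32) = v_17(num) − v_17(den) = 0; compare against these criteria.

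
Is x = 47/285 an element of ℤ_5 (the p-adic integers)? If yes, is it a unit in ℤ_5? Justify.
x ∉ ℤ_5 (v_5(x) = -1 < 0)

ℤ_5 = {x ∈ ℚ_5 : v_5(x) ≥ 0} and ℤ_5^× = {x ∈ ℤ_5 : v_5(x) = 0}. Here v_5(47/285) = v_5(num) − v_5(den) = -1; compare against these criteria.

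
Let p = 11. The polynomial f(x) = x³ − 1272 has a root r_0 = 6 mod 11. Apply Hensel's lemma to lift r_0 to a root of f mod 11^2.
r_1 = 83 (mod 121)

Hensel: r_{i+1} = r_i − f(r_i)/f′(r_i) mod 11^{i+2}, where f′(x) = 3x². Iterate:
  r_0 = 6 (mod 11)
  r_1 = 83 (mod 121)
Final: r = 83 with f(r) ≡ 0 mod 11^2.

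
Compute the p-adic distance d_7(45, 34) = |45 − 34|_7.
d_7(45, 34) = 1

Step 1 — x − y = 45 − 34 = 11. Step 2 — v_7(11) = 0 (factor: 11 = (7^0 · 11); the sign does not affect v_p). Step 3 — |x − y|_7 = 7^{0} = 1.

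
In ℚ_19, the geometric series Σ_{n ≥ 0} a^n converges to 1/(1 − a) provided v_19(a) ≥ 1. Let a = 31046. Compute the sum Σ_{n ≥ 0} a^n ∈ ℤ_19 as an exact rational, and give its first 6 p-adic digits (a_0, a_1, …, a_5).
Σ a^n = 1/(1 − a) = -1/31045;  first 6 digits = (1, 0, 10, 4, 5, 9)

v_19(a) = 2 ≥ 1, so the series converges in ℤ_19 to 1/(1 − a) = 1/(1 − 31046) = -1/31045. Expand this rational in ℤ_19: compute digits iteratively via d_i = x_i mod 19, x_{i+1} = (x_i − d_i)/19. The first 6 digits are (1, 0, 10, 4, 5, 9).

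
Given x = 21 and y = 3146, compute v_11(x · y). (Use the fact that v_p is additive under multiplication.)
v_11(66066) = 2

v_p(x) = 0 (factor: 21 = 11^0 · 21); v_p(y) = 2 (factor: 3146 = 11^2 · 26). Additivity: v_p(xy) = v_p(x) + v_p(y) = 0 + 2 = 2. (Direct check: xy = 66066 = 11^2 · (546).)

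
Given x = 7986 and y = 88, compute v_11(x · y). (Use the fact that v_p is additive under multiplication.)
v_11(702768) = 4

v_p(x) = 3 (factor: 7986 = 11^3 · 6); v_p(y) = 1 (factor: 88 = 11^1 · 8). Additivity: v_p(xy) = v_p(x) + v_p(y) = 3 + 1 = 4. (Direct check: xy = 702768 = 11^4 · (48).)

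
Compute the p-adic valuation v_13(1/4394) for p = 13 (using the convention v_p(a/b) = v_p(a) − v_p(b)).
v_13(1/4394) = -3

Factor powers of 13 from the numerator and denominator of the reduced fraction: 1 = 13^0 · 1 and 4394 = 13^3 · 2. Apply v_p(a/b) = v_p(a) − v_p(b): v_13(1/4394) = 0 − 3 = -3.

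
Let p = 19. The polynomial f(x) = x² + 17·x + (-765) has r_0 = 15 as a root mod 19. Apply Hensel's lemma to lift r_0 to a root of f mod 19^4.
r_3 = 94388 (mod 130321)

Hensel: r_{i+1} = r_i − f(r_i)·(f′(r_i))^{-1} mod 19^{i+2}, f′(x) = 2x + 17. Iterate:
  r_0 = 15 (mod 19)
  r_1 = 167 (mod 361)
  r_2 = 5221 (mod 6859)
  r_3 = 94388 (mod 130321)
Final: r = 94388 satisfies f(r) ≡ 0 mod 19^4.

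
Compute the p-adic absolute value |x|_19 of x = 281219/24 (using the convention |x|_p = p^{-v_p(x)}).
|281219/24|_19 = 1/6859

Step 1 — compute v_19(x) by factoring powers of 19 out of the numerator and denominator: v_19(281219/24) = 3. Step 2 — apply |x|_p = p^{-v_p(x)} = 19^{-3} = 1/6859.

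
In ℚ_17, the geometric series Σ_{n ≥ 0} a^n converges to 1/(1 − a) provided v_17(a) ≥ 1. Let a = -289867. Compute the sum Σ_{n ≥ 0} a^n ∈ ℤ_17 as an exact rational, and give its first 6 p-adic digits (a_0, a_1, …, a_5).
Σ a^n = 1/(1 − a) = 1/289868;  first 6 digits = (1, 0, 0, 9, 13, 16)

v_17(a) = 3 ≥ 1, so the series converges in ℤ_17 to 1/(1 − a) = 1/(1 − (-289867)) = 1/289868. Expand this rational in ℤ_17: compute digits iteratively via d_i = x_i mod 17, x_{i+1} = (x_i − d_i)/17. The first 6 digits are (1, 0, 0, 9, 13, 16).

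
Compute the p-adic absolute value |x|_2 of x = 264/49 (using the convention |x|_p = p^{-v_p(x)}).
|264/49|_2 = 1/8

Step 1 — compute v_2(x) by factoring powers of 2 out of the numerator and denominator: v_2(264/49) = 3. Step 2 — apply |x|_p = p^{-v_p(x)} = 2^{-3} = 1/8.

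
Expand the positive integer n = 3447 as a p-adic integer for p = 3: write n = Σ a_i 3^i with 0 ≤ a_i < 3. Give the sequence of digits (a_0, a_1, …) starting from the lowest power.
(a_0, a_1, …) = (0, 0, 2, 1, 0, 2, 1, 1)

Repeated division by 3 gives the digits low-to-high: 3447 = 2·3^2 + 1·3^3 + 2·3^5 + 1·3^6 + 1·3^7. Digit sequence: (0, 0, 2, 1, 0, 2, 1, 1).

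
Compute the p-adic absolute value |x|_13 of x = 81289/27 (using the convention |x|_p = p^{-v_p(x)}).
|81289/27|_13 = 1/2197

Step 1 — compute v_13(x) by factoring powers of 13 out of the numerator and denominator: v_13(81289/27) = 3. Step 2 — apply |x|_p = p^{-v_p(x)} = 13^{-3} = 1/2197.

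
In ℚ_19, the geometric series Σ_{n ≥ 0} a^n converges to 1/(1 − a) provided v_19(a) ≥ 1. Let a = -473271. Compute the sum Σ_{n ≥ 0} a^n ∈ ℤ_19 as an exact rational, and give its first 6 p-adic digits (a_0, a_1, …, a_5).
Σ a^n = 1/(1 − a) = 1/473272;  first 6 digits = (1, 0, 0, 7, 15, 18)

v_19(a) = 3 ≥ 1, so the series converges in ℤ_19 to 1/(1 − a) = 1/(1 − (-473271)) = 1/473272. Expand this rational in ℤ_19: compute digits iteratively via d_i = x_i mod 19, x_{i+1} = (x_i − d_i)/19. The first 6 digits are (1, 0, 0, 7, 15, 18).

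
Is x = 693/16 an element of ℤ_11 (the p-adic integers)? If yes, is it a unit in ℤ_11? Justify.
x ∈ ℤ_11 but not a unit; v_11(x) = 1 > 0

ℤ_11 = {x ∈ ℚ_11 : v_11(x) ≥ 0} and ℤ_11^× = {x ∈ ℤ_11 : v_11(x) = 0}. Here v_11(693/16) = v_11(num) − v_11(den) = 1; compare against these criteria.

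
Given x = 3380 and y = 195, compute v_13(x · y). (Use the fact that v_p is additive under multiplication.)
v_13(659100) = 3

v_p(x) = 2 (factor: 3380 = 13^2 · 20); v_p(y) = 1 (factor: 195 = 13^1 · 15). Additivity: v_p(xy) = v_p(x) + v_p(y) = 2 + 1 = 3. (Direct check: xy = 659100 = 13^3 · (300).)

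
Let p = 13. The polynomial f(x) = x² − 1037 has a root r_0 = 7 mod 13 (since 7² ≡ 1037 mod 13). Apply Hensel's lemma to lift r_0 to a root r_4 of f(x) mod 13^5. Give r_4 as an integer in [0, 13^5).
r_4 = 226948 (mod 371293)

Hensel's recurrence: r_{i+1} = r_i − f(r_i)·(f′(r_i))^{-1} mod 13^{i+2}, with f′(x) = 2x. Iterate:
  r_0 = 7 (mod 13)
  r_1 = 150 (mod 169)
  r_2 = 657 (mod 2197)
  r_3 = 27021 (mod 28561)
  r_4 = 226948 (mod 371293)
Final: r_4 = 226948, and one checks f(r_4) ≡ 0 mod 13^5.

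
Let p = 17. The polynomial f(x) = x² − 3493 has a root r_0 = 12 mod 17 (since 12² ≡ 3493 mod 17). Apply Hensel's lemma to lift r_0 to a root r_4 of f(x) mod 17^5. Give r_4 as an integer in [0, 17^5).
r_4 = 818154 (mod 1419857)

Hensel's recurrence: r_{i+1} = r_i − f(r_i)·(f′(r_i))^{-1} mod 17^{i+2}, with f′(x) = 2x. Iterate:
  r_0 = 12 (mod 17)
  r_1 = 284 (mod 289)
  r_2 = 2596 (mod 4913)
  r_3 = 66465 (mod 83521)
  r_4 = 818154 (mod 1419857)
Final: r_4 = 818154, and one checks f(r_4) ≡ 0 mod 17^5.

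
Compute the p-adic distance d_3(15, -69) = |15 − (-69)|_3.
d_3(15, -69) = 1/3

Step 1 — x − y = 15 − (-69) = 84. Step 2 — v_3(84) = 1 (factor: 84 = (3^1 · 28); the sign does not affect v_p). Step 3 — |x − y|_3 = 3^{-1} = 1/3.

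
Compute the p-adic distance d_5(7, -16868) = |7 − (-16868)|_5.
d_5(7, -16868) = 1/625

Step 1 — x − y = 7 − (-16868) = 16875. Step 2 — v_5(16875) = 4 (factor: 16875 = (5^4 · 27); the sign does not affect v_p). Step 3 — |x − y|_5 = 5^{-4} = 1/625.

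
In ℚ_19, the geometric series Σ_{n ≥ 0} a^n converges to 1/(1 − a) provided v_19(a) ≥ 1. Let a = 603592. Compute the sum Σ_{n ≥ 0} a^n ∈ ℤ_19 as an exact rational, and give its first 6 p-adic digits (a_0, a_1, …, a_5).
Σ a^n = 1/(1 − a) = -1/603591;  first 6 digits = (1, 0, 0, 12, 4, 0)

v_19(a) = 3 ≥ 1, so the series converges in ℤ_19 to 1/(1 − a) = 1/(1 − 603592) = -1/603591. Expand this rational in ℤ_19: compute digits iteratively via d_i = x_i mod 19, x_{i+1} = (x_i − d_i)/19. The first 6 digits are (1, 0, 0, 12, 4, 0).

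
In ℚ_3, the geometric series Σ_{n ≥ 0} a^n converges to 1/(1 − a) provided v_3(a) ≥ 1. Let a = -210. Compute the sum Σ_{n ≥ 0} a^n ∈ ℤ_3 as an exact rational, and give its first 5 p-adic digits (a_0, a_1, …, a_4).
Σ a^n = 1/(1 − a) = 1/211;  first 5 digits = (1, 2, 1, 1, 2)

v_3(a) = 1 ≥ 1, so the series converges in ℤ_3 to 1/(1 − a) = 1/(1 − (-210)) = 1/211. Expand this rational in ℤ_3: compute digits iteratively via d_i = x_i mod 3, x_{i+1} = (x_i − d_i)/3. The first 5 digits are (1, 2, 1, 1, 2).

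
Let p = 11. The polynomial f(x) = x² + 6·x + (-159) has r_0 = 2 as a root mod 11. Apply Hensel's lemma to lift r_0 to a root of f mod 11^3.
r_2 = 101 (mod 1331)

Hensel: r_{i+1} = r_i − f(r_i)·(f′(r_i))^{-1} mod 11^{i+2}, f′(x) = 2x + 6. Iterate:
  r_0 = 2 (mod 11)
  r_1 = 101 (mod 121)
  r_2 = 101 (mod 1331)
Final: r = 101 satisfies f(r) ≡ 0 mod 11^3.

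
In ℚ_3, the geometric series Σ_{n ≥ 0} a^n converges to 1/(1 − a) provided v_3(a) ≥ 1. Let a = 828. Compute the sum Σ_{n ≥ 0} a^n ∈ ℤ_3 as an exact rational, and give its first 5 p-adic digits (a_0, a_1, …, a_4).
Σ a^n = 1/(1 − a) = -1/827;  first 5 digits = (1, 0, 2, 0, 2)

v_3(a) = 2 ≥ 1, so the series converges in ℤ_3 to 1/(1 − a) = 1/(1 − 828) = -1/827. Expand this rational in ℤ_3: compute digits iteratively via d_i = x_i mod 3, x_{i+1} = (x_i − d_i)/3. The first 5 digits are (1, 0, 2, 0, 2).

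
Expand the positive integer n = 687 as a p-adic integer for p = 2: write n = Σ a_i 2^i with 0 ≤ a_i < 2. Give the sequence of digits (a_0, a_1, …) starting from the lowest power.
(a_0, a_1, …) = (1, 1, 1, 1, 0, 1, 0, 1, 0, 1)

Repeated division by 2 gives the digits low-to-high: 687 = 1 + 1·2^1 + 1·2^2 + 1·2^3 + 1·2^5 + 1·2^7 + 1·2^9. Digit sequence: (1, 1, 1, 1, 0, 1, 0, 1, 0, 1).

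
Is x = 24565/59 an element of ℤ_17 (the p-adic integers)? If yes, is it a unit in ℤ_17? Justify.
x ∈ ℤ_17 but not a unit; v_17(x) = 3 > 0

ℤ_17 = {x ∈ ℚ_17 : v_17(x) ≥ 0} and ℤ_17^× = {x ∈ ℤ_17 : v_17(x) = 0}. Here v_17(24565/59) = v_17(num) − v_17(den) = 3; compare against these criteria.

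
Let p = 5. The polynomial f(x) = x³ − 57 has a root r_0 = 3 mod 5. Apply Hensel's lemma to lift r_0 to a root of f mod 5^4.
r_3 = 68 (mod 625)

Hensel: r_{i+1} = r_i − f(r_i)/f′(r_i) mod 5^{i+2}, where f′(x) = 3x². Iterate:
  r_0 = 3 (mod 5)
  r_1 = 18 (mod 25)
  r_2 = 68 (mod 125)
  r_3 = 68 (mod 625)
Final: r = 68 with f(r) ≡ 0 mod 5^4.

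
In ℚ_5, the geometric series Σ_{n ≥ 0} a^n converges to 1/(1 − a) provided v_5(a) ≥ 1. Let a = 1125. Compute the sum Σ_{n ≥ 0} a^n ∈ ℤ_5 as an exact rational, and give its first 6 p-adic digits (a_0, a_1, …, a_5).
Σ a^n = 1/(1 − a) = -1/1124;  first 6 digits = (1, 0, 0, 4, 1, 0)

v_5(a) = 3 ≥ 1, so the series converges in ℤ_5 to 1/(1 − a) = 1/(1 − 1125) = -1/1124. Expand this rational in ℤ_5: compute digits iteratively via d_i = x_i mod 5, x_{i+1} = (x_i − d_i)/5. The first 6 digits are (1, 0, 0, 4, 1, 0).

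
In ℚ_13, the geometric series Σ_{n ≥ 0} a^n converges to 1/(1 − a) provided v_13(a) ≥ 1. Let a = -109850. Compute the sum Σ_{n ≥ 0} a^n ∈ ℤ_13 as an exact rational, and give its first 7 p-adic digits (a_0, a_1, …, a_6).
Σ a^n = 1/(1 − a) = 1/109851;  first 7 digits = (1, 0, 0, 2, 9, 12, 3)

v_13(a) = 3 ≥ 1, so the series converges in ℤ_13 to 1/(1 − a) = 1/(1 − (-109850)) = 1/109851. Expand this rational in ℤ_13: compute digits iteratively via d_i = x_i mod 13, x_{i+1} = (x_i − d_i)/13. The first 7 digits are (1, 0, 0, 2, 9, 12, 3).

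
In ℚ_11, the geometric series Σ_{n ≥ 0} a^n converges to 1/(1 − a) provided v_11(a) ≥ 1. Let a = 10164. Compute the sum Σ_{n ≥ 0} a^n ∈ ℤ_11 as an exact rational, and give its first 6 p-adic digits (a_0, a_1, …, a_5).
Σ a^n = 1/(1 − a) = -1/10163;  first 6 digits = (1, 0, 7, 7, 5, 3)

v_11(a) = 2 ≥ 1, so the series converges in ℤ_11 to 1/(1 − a) = 1/(1 − 10164) = -1/10163. Expand this rational in ℤ_11: compute digits iteratively via d_i = x_i mod 11, x_{i+1} = (x_i − d_i)/11. The first 6 digits are (1, 0, 7, 7, 5, 3).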